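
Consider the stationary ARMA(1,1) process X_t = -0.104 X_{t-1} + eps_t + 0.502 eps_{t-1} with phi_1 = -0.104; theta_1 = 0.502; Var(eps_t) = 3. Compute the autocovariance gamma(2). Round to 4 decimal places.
\gamma(2) = -0.1190

Multiply the model equation by X_{t-k} and take expectations. With theta_0 = psi_0 = 1 and psi_j the MA(infinity) weights, this gives
  gamma(k) - sum_i phi_i gamma(k-i) = c_k,
  c_k = sigma^2 * sum_{j=k..q} theta_j psi_{j-k}   (c_k = 0 for k > q),
using gamma(-m) = gamma(m).
psi-weights needed (psi_j = theta_j + sum_i phi_i psi_{j-i}):
  psi_1 = theta_1 + phi_1 = 0.502 + (-0.104) = 0.398
Right-hand sides:
  c_0 = sigma^2 (1 + theta_1 psi_1) = 3 * (1 + (0.502)(0.398)) = 3 * 1.199796 = 3.599388
  c_1 = sigma^2 theta_1 = 3 * (0.502) = 1.506
  c_2 = 0
Equations for k = 0 and k = 1 (AR order 1):
  gamma(0) = phi_1 gamma(1) + c_0
  gamma(1) = phi_1 gamma(0) + c_1
Substituting the second into the first: gamma(0) (1 - phi_1^2) = c_0 + phi_1 c_1, so
  gamma(0) = (c_0 + phi_1 c_1) / (1 - phi_1^2) = (3.599388 + (-0.104)(1.506)) / (1 - (-0.104)^2) = 3.442764 / 0.989184 = 3.480408.
  gamma(1) = phi_1 gamma(0) + c_1 = (-0.104)(3.480408) + (1.506) = 1.144038.
For k = 2 (> q): gamma(2) = phi_1 gamma(1) = (-0.104)(1.144038) = -0.11898.
Therefore gamma(2) = -0.1190 (to 4 decimal places).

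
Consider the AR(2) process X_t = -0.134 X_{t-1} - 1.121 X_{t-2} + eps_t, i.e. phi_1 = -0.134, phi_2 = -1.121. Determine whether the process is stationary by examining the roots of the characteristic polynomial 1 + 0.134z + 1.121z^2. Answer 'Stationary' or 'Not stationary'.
\text{Not stationary}

The AR(p) characteristic polynomial is P(z) = 1 + 0.134z + 1.121z^2.
Stationarity requires all roots to lie outside the unit circle, i.e. |z| > 1 for every root.
Set 1 + (0.134) z + (1.121) z^2 = 0, i.e. a z^2 + b z + c = 0 with a = 1.121, b = 0.134, c = 1.
Discriminant D = b^2 - 4ac = (0.134)^2 - 4*(1.121)*1 = 0.017956 - (4.484) = -4.466044.
D < 0, so the roots are the complex-conjugate pair z = (-b +/- i sqrt(-D)) / (2a) = -0.0598 +/- 0.9426i.
For a conjugate pair |z|^2 = z * conj(z) = (product of roots) = c/a = 1/(1.121) = 0.892061, so |z| = sqrt(0.892061) = 0.9445 for both roots.
Moduli of all roots: 0.9445, 0.9445.
All moduli strictly greater than 1? No.
Verdict: Not stationary.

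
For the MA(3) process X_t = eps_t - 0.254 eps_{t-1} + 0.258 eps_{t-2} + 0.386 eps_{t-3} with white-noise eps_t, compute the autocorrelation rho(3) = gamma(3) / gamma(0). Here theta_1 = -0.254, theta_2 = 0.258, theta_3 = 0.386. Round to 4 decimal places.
\rho(3) = 0.3015

For an MA(q) process with theta_0 = 1, the autocovariance is
  gamma(k) = sigma^2 * sum_{i=0..q-k} theta_i * theta_{i+k},
and rho(k) = gamma(k) / gamma(0). Sigma^2 cancels.
  numerator   = (1)*(0.386) = 0.386.
  denominator = (1)^2 + (-0.254)^2 + (0.258)^2 + (0.386)^2 = 1.280076.
  rho(3) = 0.386 / 1.280076 = 0.3015.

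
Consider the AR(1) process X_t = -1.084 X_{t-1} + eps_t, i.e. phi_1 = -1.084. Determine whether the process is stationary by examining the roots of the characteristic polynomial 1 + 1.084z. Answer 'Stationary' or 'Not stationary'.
\text{Not stationary}

The AR(p) characteristic polynomial is P(z) = 1 + 1.084z.
Stationarity requires all roots to lie outside the unit circle, i.e. |z| > 1 for every root.
This is linear in z: 1 + (1.084) z = 0  =>  z = -1/(1.084) = -0.922509,  |z| = 0.922509.
Moduli of all roots: 0.9225.
All moduli strictly greater than 1? No.
Verdict: Not stationary.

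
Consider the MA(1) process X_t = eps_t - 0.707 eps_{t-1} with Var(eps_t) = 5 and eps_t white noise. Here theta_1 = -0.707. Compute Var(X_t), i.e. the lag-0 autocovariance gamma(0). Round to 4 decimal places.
\gamma(0) = 7.4992

For an MA(q) process X_t = eps_t + sum_i theta_i eps_{t-i} with
Var(eps_t) = sigma^2, the variance is
  gamma(0) = sigma^2 * (1 + sum_i theta_i^2).
  sum_i theta_i^2 = (-0.707)^2 = 0.499849.
  gamma(0) = 5 * (1 + 0.499849) = 5 * 1.499849 = 7.499245, which rounds to 7.4992.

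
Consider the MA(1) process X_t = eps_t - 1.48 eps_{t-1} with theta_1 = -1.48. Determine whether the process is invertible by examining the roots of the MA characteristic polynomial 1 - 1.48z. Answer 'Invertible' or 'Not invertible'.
\text{Not invertible}

The MA(q) characteristic polynomial is P(z) = 1 - 1.48z.
Invertibility requires all roots to lie outside the unit circle, i.e. |z| > 1 for every root.
This is linear in z: 1 + (-1.48) z = 0  =>  z = -1/(-1.48) = 0.675676,  |z| = 0.675676.
Moduli of all roots: 0.6757.
All moduli strictly greater than 1? No.
Verdict: Not invertible.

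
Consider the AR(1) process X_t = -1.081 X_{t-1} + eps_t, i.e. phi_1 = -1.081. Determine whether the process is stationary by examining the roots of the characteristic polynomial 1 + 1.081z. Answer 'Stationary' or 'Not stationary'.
\text{Not stationary}

The AR(p) characteristic polynomial is P(z) = 1 + 1.081z.
Stationarity requires all roots to lie outside the unit circle, i.e. |z| > 1 for every root.
This is linear in z: 1 + (1.081) z = 0  =>  z = -1/(1.081) = -0.925069,  |z| = 0.925069.
Moduli of all roots: 0.9251.
All moduli strictly greater than 1? No.
Verdict: Not stationary.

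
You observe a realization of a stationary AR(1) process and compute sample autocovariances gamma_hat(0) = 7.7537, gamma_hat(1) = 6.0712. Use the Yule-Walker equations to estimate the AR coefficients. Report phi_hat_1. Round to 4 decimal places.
\hat\phi_{1} = 0.7830

The Yule-Walker equations for an AR(p) process read, in matrix form,
  Gamma_p phi = r_p,   with   (Gamma_p)_{ij} = gamma(|i - j|),
                       (r_p)_i = gamma(i),   i,j = 1..p.
Substitute the sample gammas (Toeplitz matrix and right-hand side of size 1):
  Gamma_p = [[7.7537]]
  r_p     = [6.0712]
With p = 1 this is the single equation gamma(0) phi_1 = gamma(1):
  phi_hat_1 = gamma(1) / gamma(0) = 6.0712 / 7.7537 = 0.7830.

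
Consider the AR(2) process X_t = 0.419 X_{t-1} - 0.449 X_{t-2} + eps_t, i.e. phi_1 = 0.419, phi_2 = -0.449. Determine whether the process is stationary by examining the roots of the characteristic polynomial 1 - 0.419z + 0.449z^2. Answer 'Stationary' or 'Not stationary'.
\text{Stationary}

The AR(p) characteristic polynomial is P(z) = 1 - 0.419z + 0.449z^2.
Stationarity requires all roots to lie outside the unit circle, i.e. |z| > 1 for every root.
Set 1 + (-0.419) z + (0.449) z^2 = 0, i.e. a z^2 + b z + c = 0 with a = 0.449, b = -0.419, c = 1.
Discriminant D = b^2 - 4ac = (-0.419)^2 - 4*(0.449)*1 = 0.175561 - (1.796) = -1.620439.
D < 0, so the roots are the complex-conjugate pair z = (-b +/- i sqrt(-D)) / (2a) = 0.4666 +/- 1.4176i.
For a conjugate pair |z|^2 = z * conj(z) = (product of roots) = c/a = 1/(0.449) = 2.227171, so |z| = sqrt(2.227171) = 1.4924 for both roots.
Moduli of all roots: 1.4924, 1.4924.
All moduli strictly greater than 1? Yes.
Verdict: Stationary.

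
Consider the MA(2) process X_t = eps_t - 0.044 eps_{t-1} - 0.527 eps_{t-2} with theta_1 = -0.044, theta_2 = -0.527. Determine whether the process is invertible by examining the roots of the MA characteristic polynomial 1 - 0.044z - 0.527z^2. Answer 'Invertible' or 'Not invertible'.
\text{Invertible}

The MA(q) characteristic polynomial is P(z) = 1 - 0.044z - 0.527z^2.
Invertibility requires all roots to lie outside the unit circle, i.e. |z| > 1 for every root.
Set 1 + (-0.044) z + (-0.527) z^2 = 0, i.e. a z^2 + b z + c = 0 with a = -0.527, b = -0.044, c = 1.
Discriminant D = b^2 - 4ac = (-0.044)^2 - 4*(-0.527)*1 = 0.001936 - (-2.108) = 2.109936.
D >= 0, so the roots are real: z = (-b +/- sqrt(D)) / (2a) = (0.044 +/- 1.452562) / (-1.054).
  z_1 = (0.044 + 1.452562) / (-1.054) = -1.4199,   |z_1| = 1.4199.
  z_2 = (0.044 - 1.452562) / (-1.054) = 1.3364,   |z_2| = 1.3364.
Moduli of all roots: 1.4199, 1.3364.
All moduli strictly greater than 1? Yes.
Verdict: Invertible.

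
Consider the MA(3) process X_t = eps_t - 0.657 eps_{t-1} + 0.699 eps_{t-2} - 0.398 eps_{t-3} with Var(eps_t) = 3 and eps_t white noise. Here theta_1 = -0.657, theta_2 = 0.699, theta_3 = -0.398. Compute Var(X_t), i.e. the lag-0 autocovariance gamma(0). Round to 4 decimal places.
\gamma(0) = 6.2360

For an MA(q) process X_t = eps_t + sum_i theta_i eps_{t-i} with
Var(eps_t) = sigma^2, the variance is
  gamma(0) = sigma^2 * (1 + sum_i theta_i^2).
  sum_i theta_i^2 = (-0.657)^2 + (0.699)^2 + (-0.398)^2 = 0.431649 + 0.488601 + 0.158404 = 1.078654.
  gamma(0) = 3 * (1 + 1.078654) = 3 * 2.078654 = 6.235962, which rounds to 6.2360.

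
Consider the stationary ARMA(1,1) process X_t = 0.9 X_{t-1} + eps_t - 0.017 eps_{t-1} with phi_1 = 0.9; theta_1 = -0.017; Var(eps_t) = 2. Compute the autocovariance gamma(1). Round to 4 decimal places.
\gamma(1) = 9.1525

Multiply the model equation by X_{t-k} and take expectations. With theta_0 = psi_0 = 1 and psi_j the MA(infinity) weights, this gives
  gamma(k) - sum_i phi_i gamma(k-i) = c_k,
  c_k = sigma^2 * sum_{j=k..q} theta_j psi_{j-k}   (c_k = 0 for k > q),
using gamma(-m) = gamma(m).
psi-weights needed (psi_j = theta_j + sum_i phi_i psi_{j-i}):
  psi_1 = theta_1 + phi_1 = -0.017 + (0.9) = 0.883
Right-hand sides:
  c_0 = sigma^2 (1 + theta_1 psi_1) = 2 * (1 + (-0.017)(0.883)) = 2 * 0.984989 = 1.969978
  c_1 = sigma^2 theta_1 = 2 * (-0.017) = -0.034
  c_2 = 0
Equations for k = 0 and k = 1 (AR order 1):
  gamma(0) = phi_1 gamma(1) + c_0
  gamma(1) = phi_1 gamma(0) + c_1
Substituting the second into the first: gamma(0) (1 - phi_1^2) = c_0 + phi_1 c_1, so
  gamma(0) = (c_0 + phi_1 c_1) / (1 - phi_1^2) = (1.969978 + (0.9)(-0.034)) / (1 - (0.9)^2) = 1.939378 / 0.19 = 10.207253.
  gamma(1) = phi_1 gamma(0) + c_1 = (0.9)(10.207253) + (-0.034) = 9.152527.
Therefore gamma(1) = 9.1525 (to 4 decimal places).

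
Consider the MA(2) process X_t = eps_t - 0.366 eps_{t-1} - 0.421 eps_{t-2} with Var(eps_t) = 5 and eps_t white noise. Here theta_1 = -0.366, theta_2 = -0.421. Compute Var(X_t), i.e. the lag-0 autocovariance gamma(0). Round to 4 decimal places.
\gamma(0) = 6.5560

For an MA(q) process X_t = eps_t + sum_i theta_i eps_{t-i} with
Var(eps_t) = sigma^2, the variance is
  gamma(0) = sigma^2 * (1 + sum_i theta_i^2).
  sum_i theta_i^2 = (-0.366)^2 + (-0.421)^2 = 0.133956 + 0.177241 = 0.311197.
  gamma(0) = 5 * (1 + 0.311197) = 5 * 1.311197 = 6.555985, which rounds to 6.5560.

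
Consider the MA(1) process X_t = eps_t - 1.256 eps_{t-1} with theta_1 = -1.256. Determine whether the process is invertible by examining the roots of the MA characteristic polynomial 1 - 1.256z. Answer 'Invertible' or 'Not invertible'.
\text{Not invertible}

The MA(q) characteristic polynomial is P(z) = 1 - 1.256z.
Invertibility requires all roots to lie outside the unit circle, i.e. |z| > 1 for every root.
This is linear in z: 1 + (-1.256) z = 0  =>  z = -1/(-1.256) = 0.796178,  |z| = 0.796178.
Moduli of all roots: 0.7962.
All moduli strictly greater than 1? No.
Verdict: Not invertible.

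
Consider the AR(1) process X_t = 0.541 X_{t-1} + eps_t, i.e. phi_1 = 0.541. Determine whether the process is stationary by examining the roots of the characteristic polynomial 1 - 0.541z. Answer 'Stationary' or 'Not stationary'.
\text{Stationary}

The AR(p) characteristic polynomial is P(z) = 1 - 0.541z.
Stationarity requires all roots to lie outside the unit circle, i.e. |z| > 1 for every root.
This is linear in z: 1 + (-0.541) z = 0  =>  z = -1/(-0.541) = 1.848429,  |z| = 1.848429.
Moduli of all roots: 1.8484.
All moduli strictly greater than 1? Yes.
Verdict: Stationary.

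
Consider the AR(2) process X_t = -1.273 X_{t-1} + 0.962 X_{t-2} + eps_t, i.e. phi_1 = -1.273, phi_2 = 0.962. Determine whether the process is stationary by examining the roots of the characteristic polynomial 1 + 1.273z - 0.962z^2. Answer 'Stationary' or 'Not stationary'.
\text{Not stationary}

The AR(p) characteristic polynomial is P(z) = 1 + 1.273z - 0.962z^2.
Stationarity requires all roots to lie outside the unit circle, i.e. |z| > 1 for every root.
Set 1 + (1.273) z + (-0.962) z^2 = 0, i.e. a z^2 + b z + c = 0 with a = -0.962, b = 1.273, c = 1.
Discriminant D = b^2 - 4ac = (1.273)^2 - 4*(-0.962)*1 = 1.620529 - (-3.848) = 5.468529.
D >= 0, so the roots are real: z = (-b +/- sqrt(D)) / (2a) = (-1.273 +/- 2.338489) / (-1.924).
  z_1 = (-1.273 + 2.338489) / (-1.924) = -0.5538,   |z_1| = 0.5538.
  z_2 = (-1.273 - 2.338489) / (-1.924) = 1.8771,   |z_2| = 1.8771.
Moduli of all roots: 0.5538, 1.8771.
All moduli strictly greater than 1? No.
Verdict: Not stationary.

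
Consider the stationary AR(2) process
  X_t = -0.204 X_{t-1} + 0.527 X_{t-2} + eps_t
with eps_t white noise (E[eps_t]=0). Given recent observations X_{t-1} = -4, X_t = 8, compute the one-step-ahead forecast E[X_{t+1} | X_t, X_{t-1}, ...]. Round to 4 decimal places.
E[X_{t+1} \mid \mathcal F_t] = -3.7400

For an AR(p) model X_t = c + sum_i phi_i X_{t-i} + eps_t, the
one-step-ahead conditional mean is
  E[X_{t+1} | X_t, ...] = c + sum_i phi_i X_{t+1-i}.
Substitute known values:
  E[X_{t+1} | ...] = (-0.204) * (8) + (0.527) * (-4)
                   = -3.7400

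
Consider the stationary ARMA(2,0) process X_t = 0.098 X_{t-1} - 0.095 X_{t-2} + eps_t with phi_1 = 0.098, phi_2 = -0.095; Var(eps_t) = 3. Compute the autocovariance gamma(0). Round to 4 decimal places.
\gamma(0) = 3.0518

Multiply the model equation by X_{t-k} and take expectations. With theta_0 = psi_0 = 1 and psi_j the MA(infinity) weights, this gives
  gamma(k) - sum_i phi_i gamma(k-i) = c_k,
  c_k = sigma^2 * sum_{j=k..q} theta_j psi_{j-k}   (c_k = 0 for k > q),
using gamma(-m) = gamma(m).
Pure AR (q = 0): c_0 = sigma^2 = 3, c_k = 0 for k >= 1.
Equations for k = 0, 1, 2 (AR order 2, c_2 = 0):
  (E0) gamma(0) = phi_1 gamma(1) + phi_2 gamma(2) + c_0
  (E1) gamma(1) = phi_1 gamma(0) + phi_2 gamma(1) + c_1
  (E2) gamma(2) = phi_1 gamma(1) + phi_2 gamma(0)
From (E1): gamma(1) = A gamma(0) + B with
  A = phi_1 / (1 - phi_2) = 0.098 / 1.095 = 0.089498,   B = c_1 / (1 - phi_2) = 0 / 1.095 = 0.
Insert (E2) into (E0): gamma(0) (1 - phi_2^2) = phi_1 (1 + phi_2) gamma(1) + c_0.
  phi_1 (1 + phi_2) = (0.098)(0.905) = 0.08869,   1 - phi_2^2 = 0.990975.
Replace gamma(1) by A gamma(0) + B and collect gamma(0):
  gamma(0) [0.990975 - (0.08869)(0.089498)] = c_0 = 3
  gamma(0) * 0.983037 = 3
  gamma(0) = 3 / 0.983037 = 3.051766.
Therefore gamma(0) = 3.0518 (to 4 decimal places).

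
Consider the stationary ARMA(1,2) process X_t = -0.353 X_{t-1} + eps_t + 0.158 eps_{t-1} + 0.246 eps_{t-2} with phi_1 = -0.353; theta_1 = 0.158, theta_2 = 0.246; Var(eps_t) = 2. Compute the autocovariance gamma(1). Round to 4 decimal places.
\gamma(1) = -0.5927

Multiply the model equation by X_{t-k} and take expectations. With theta_0 = psi_0 = 1 and psi_j the MA(infinity) weights, this gives
  gamma(k) - sum_i phi_i gamma(k-i) = c_k,
  c_k = sigma^2 * sum_{j=k..q} theta_j psi_{j-k}   (c_k = 0 for k > q),
using gamma(-m) = gamma(m).
psi-weights needed (psi_j = theta_j + sum_i phi_i psi_{j-i}):
  psi_1 = theta_1 + phi_1 = 0.158 + (-0.353) = -0.195
  psi_2 = theta_2 + phi_1 psi_1 = 0.246 + (-0.353)(-0.195) = 0.314835
Right-hand sides:
  c_0 = sigma^2 (1 + theta_1 psi_1 + theta_2 psi_2) = 2 * (1 + (0.158)(-0.195) + (0.246)(0.314835)) = 2 * 1.046639 = 2.093279
  c_1 = sigma^2 (theta_1 + theta_2 psi_1) = 2 * (0.158 + (0.246)(-0.195)) = 0.22006
  c_2 = sigma^2 theta_2 = 2 * (0.246) = 0.492
Equations for k = 0 and k = 1 (AR order 1):
  gamma(0) = phi_1 gamma(1) + c_0
  gamma(1) = phi_1 gamma(0) + c_1
Substituting the second into the first: gamma(0) (1 - phi_1^2) = c_0 + phi_1 c_1, so
  gamma(0) = (c_0 + phi_1 c_1) / (1 - phi_1^2) = (2.093279 + (-0.353)(0.22006)) / (1 - (-0.353)^2) = 2.015598 / 0.875391 = 2.302511.
  gamma(1) = phi_1 gamma(0) + c_1 = (-0.353)(2.302511) + (0.22006) = -0.592726.
Therefore gamma(1) = -0.5927 (to 4 decimal places).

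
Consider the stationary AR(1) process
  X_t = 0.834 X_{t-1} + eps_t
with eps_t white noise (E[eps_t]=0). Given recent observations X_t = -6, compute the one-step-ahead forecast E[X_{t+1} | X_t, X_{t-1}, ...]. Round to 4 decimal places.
E[X_{t+1} \mid \mathcal F_t] = -5.0040

For an AR(p) model X_t = c + sum_i phi_i X_{t-i} + eps_t, the
one-step-ahead conditional mean is
  E[X_{t+1} | X_t, ...] = c + sum_i phi_i X_{t+1-i}.
Substitute known values:
  E[X_{t+1} | ...] = (0.834) * (-6)
                   = -5.0040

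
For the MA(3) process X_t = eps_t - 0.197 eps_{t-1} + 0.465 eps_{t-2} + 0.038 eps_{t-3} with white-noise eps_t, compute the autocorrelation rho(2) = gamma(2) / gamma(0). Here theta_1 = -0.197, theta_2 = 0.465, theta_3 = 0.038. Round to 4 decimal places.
\rho(2) = 0.3641

For an MA(q) process with theta_0 = 1, the autocovariance is
  gamma(k) = sigma^2 * sum_{i=0..q-k} theta_i * theta_{i+k},
and rho(k) = gamma(k) / gamma(0). Sigma^2 cancels.
  numerator   = (1)*(0.465) + (-0.197)*(0.038) = 0.457514.
  denominator = (1)^2 + (-0.197)^2 + (0.465)^2 + (0.038)^2 = 1.256478.
  rho(2) = 0.457514 / 1.256478 = 0.3641.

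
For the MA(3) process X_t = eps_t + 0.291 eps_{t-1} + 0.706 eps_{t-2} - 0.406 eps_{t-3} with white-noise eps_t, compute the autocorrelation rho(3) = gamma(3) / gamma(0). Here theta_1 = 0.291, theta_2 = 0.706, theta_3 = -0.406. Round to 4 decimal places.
\rho(3) = -0.2323

For an MA(q) process with theta_0 = 1, the autocovariance is
  gamma(k) = sigma^2 * sum_{i=0..q-k} theta_i * theta_{i+k},
and rho(k) = gamma(k) / gamma(0). Sigma^2 cancels.
  numerator   = (1)*(-0.406) = -0.406.
  denominator = (1)^2 + (0.291)^2 + (0.706)^2 + (-0.406)^2 = 1.747953.
  rho(3) = -0.406 / 1.747953 = -0.2323.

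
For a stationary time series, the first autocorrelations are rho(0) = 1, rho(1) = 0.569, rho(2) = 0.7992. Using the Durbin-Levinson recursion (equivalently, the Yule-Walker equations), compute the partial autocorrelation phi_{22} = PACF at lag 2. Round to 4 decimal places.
\phi_{22} = 0.7031

The PACF at lag k is phi_{kk}, the last component of the solution
to the Yule-Walker system G_k phi = r_k where
  (G_k)_{ij} = rho(|i - j|), (r_k)_i = rho(i), i,j = 1..k.
Equivalently, Durbin-Levinson gives phi_{kk} iteratively:
  phi_{11} = rho(1)
  phi_{kk} = [rho(k) - sum_{j=1..k-1} phi_{k-1,j} rho(k-j)]
            / [1 - sum_{j=1..k-1} phi_{k-1,j} rho(j)],
  phi_{k,j} = phi_{k-1,j} - phi_{kk} phi_{k-1,k-j},  j = 1..k-1.
Step k = 1:
  phi_11 = rho(1) = 0.569.
Step k = 2:
  phi_22 = [rho(2) - phi_11 rho(1)] / [1 - phi_11 rho(1)] = [0.7992 - (0.569)(0.569)] / [1 - (0.569)(0.569)]
         = 0.475439 / 0.676239 = 0.7031.
Therefore phi_{22} = 0.7031.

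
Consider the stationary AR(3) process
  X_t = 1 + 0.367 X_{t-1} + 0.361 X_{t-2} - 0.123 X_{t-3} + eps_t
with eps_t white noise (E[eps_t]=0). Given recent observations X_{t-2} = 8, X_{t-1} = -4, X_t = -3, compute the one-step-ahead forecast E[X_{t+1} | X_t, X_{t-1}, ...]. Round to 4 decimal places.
E[X_{t+1} \mid \mathcal F_t] = -2.5290

For an AR(p) model X_t = c + sum_i phi_i X_{t-i} + eps_t, the
one-step-ahead conditional mean is
  E[X_{t+1} | X_t, ...] = c + sum_i phi_i X_{t+1-i}.
Substitute known values:
  E[X_{t+1} | ...] = 1 + (0.367) * (-3) + (0.361) * (-4) + (-0.123) * (8)
                   = -2.5290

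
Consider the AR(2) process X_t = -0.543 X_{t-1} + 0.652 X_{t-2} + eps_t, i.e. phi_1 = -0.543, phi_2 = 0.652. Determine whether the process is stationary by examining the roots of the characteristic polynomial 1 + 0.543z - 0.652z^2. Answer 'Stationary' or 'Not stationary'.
\text{Not stationary}

The AR(p) characteristic polynomial is P(z) = 1 + 0.543z - 0.652z^2.
Stationarity requires all roots to lie outside the unit circle, i.e. |z| > 1 for every root.
Set 1 + (0.543) z + (-0.652) z^2 = 0, i.e. a z^2 + b z + c = 0 with a = -0.652, b = 0.543, c = 1.
Discriminant D = b^2 - 4ac = (0.543)^2 - 4*(-0.652)*1 = 0.294849 - (-2.608) = 2.902849.
D >= 0, so the roots are real: z = (-b +/- sqrt(D)) / (2a) = (-0.543 +/- 1.703775) / (-1.304).
  z_1 = (-0.543 + 1.703775) / (-1.304) = -0.8902,   |z_1| = 0.8902.
  z_2 = (-0.543 - 1.703775) / (-1.304) = 1.723,   |z_2| = 1.723.
Moduli of all roots: 0.8902, 1.7230.
All moduli strictly greater than 1? No.
Verdict: Not stationary.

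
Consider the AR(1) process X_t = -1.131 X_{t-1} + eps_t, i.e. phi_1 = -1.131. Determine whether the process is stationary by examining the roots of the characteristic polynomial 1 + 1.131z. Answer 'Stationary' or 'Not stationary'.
\text{Not stationary}

The AR(p) characteristic polynomial is P(z) = 1 + 1.131z.
Stationarity requires all roots to lie outside the unit circle, i.e. |z| > 1 for every root.
This is linear in z: 1 + (1.131) z = 0  =>  z = -1/(1.131) = -0.884173,  |z| = 0.884173.
Moduli of all roots: 0.8842.
All moduli strictly greater than 1? No.
Verdict: Not stationary.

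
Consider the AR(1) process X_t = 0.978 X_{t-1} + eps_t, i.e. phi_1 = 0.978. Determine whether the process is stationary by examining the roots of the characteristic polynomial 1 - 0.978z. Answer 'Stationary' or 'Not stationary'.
\text{Stationary}

The AR(p) characteristic polynomial is P(z) = 1 - 0.978z.
Stationarity requires all roots to lie outside the unit circle, i.e. |z| > 1 for every root.
This is linear in z: 1 + (-0.978) z = 0  =>  z = -1/(-0.978) = 1.022495,  |z| = 1.022495.
Moduli of all roots: 1.0225.
All moduli strictly greater than 1? Yes.
Verdict: Stationary.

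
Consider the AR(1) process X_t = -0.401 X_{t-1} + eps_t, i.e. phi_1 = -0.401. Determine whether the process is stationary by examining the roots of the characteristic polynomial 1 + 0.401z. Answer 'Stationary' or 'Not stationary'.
\text{Stationary}

The AR(p) characteristic polynomial is P(z) = 1 + 0.401z.
Stationarity requires all roots to lie outside the unit circle, i.e. |z| > 1 for every root.
This is linear in z: 1 + (0.401) z = 0  =>  z = -1/(0.401) = -2.493766,  |z| = 2.493766.
Moduli of all roots: 2.4938.
All moduli strictly greater than 1? Yes.
Verdict: Stationary.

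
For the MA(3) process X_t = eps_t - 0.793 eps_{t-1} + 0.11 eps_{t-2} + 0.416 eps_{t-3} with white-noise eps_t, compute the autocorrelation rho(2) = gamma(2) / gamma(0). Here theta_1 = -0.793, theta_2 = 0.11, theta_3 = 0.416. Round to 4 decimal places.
\rho(2) = -0.1212

For an MA(q) process with theta_0 = 1, the autocovariance is
  gamma(k) = sigma^2 * sum_{i=0..q-k} theta_i * theta_{i+k},
and rho(k) = gamma(k) / gamma(0). Sigma^2 cancels.
  numerator   = (1)*(0.11) + (-0.793)*(0.416) = -0.219888.
  denominator = (1)^2 + (-0.793)^2 + (0.11)^2 + (0.416)^2 = 1.814005.
  rho(2) = -0.219888 / 1.814005 = -0.1212.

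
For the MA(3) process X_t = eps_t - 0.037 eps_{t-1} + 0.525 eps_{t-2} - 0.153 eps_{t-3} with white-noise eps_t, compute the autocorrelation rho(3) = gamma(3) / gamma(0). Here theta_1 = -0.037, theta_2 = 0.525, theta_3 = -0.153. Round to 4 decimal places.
\rho(3) = -0.1177

For an MA(q) process with theta_0 = 1, the autocovariance is
  gamma(k) = sigma^2 * sum_{i=0..q-k} theta_i * theta_{i+k},
and rho(k) = gamma(k) / gamma(0). Sigma^2 cancels.
  numerator   = (1)*(-0.153) = -0.153.
  denominator = (1)^2 + (-0.037)^2 + (0.525)^2 + (-0.153)^2 = 1.300403.
  rho(3) = -0.153 / 1.300403 = -0.1177.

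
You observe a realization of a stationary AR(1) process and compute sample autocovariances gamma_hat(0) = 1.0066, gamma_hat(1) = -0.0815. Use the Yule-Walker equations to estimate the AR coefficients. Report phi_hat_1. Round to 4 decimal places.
\hat\phi_{1} = -0.0810

The Yule-Walker equations for an AR(p) process read, in matrix form,
  Gamma_p phi = r_p,   with   (Gamma_p)_{ij} = gamma(|i - j|),
                       (r_p)_i = gamma(i),   i,j = 1..p.
Substitute the sample gammas (Toeplitz matrix and right-hand side of size 1):
  Gamma_p = [[1.0066]]
  r_p     = [-0.0815]
With p = 1 this is the single equation gamma(0) phi_1 = gamma(1):
  phi_hat_1 = gamma(1) / gamma(0) = -0.0815 / 1.0066 = -0.0810.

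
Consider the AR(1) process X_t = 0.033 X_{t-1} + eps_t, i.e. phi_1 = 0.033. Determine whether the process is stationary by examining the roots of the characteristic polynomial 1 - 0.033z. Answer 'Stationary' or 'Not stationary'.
\text{Stationary}

The AR(p) characteristic polynomial is P(z) = 1 - 0.033z.
Stationarity requires all roots to lie outside the unit circle, i.e. |z| > 1 for every root.
This is linear in z: 1 + (-0.033) z = 0  =>  z = -1/(-0.033) = 30.30303,  |z| = 30.30303.
Moduli of all roots: 30.3030.
All moduli strictly greater than 1? Yes.
Verdict: Stationary.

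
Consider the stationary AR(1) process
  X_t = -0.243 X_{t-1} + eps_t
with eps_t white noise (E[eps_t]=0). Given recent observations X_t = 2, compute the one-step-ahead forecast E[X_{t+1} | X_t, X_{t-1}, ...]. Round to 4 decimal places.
E[X_{t+1} \mid \mathcal F_t] = -0.4860

For an AR(p) model X_t = c + sum_i phi_i X_{t-i} + eps_t, the
one-step-ahead conditional mean is
  E[X_{t+1} | X_t, ...] = c + sum_i phi_i X_{t+1-i}.
Substitute known values:
  E[X_{t+1} | ...] = (-0.243) * (2)
                   = -0.4860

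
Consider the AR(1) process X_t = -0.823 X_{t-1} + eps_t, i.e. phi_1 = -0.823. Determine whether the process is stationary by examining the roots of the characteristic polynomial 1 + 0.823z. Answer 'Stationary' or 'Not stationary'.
\text{Stationary}

The AR(p) characteristic polynomial is P(z) = 1 + 0.823z.
Stationarity requires all roots to lie outside the unit circle, i.e. |z| > 1 for every root.
This is linear in z: 1 + (0.823) z = 0  =>  z = -1/(0.823) = -1.215067,  |z| = 1.215067.
Moduli of all roots: 1.2151.
All moduli strictly greater than 1? Yes.
Verdict: Stationary.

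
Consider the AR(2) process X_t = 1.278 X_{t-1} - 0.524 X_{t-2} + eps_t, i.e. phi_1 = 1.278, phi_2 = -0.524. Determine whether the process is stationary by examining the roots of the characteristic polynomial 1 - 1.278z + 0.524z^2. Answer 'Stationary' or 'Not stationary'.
\text{Stationary}

The AR(p) characteristic polynomial is P(z) = 1 - 1.278z + 0.524z^2.
Stationarity requires all roots to lie outside the unit circle, i.e. |z| > 1 for every root.
Set 1 + (-1.278) z + (0.524) z^2 = 0, i.e. a z^2 + b z + c = 0 with a = 0.524, b = -1.278, c = 1.
Discriminant D = b^2 - 4ac = (-1.278)^2 - 4*(0.524)*1 = 1.633284 - (2.096) = -0.462716.
D < 0, so the roots are the complex-conjugate pair z = (-b +/- i sqrt(-D)) / (2a) = 1.2195 +/- 0.6491i.
For a conjugate pair |z|^2 = z * conj(z) = (product of roots) = c/a = 1/(0.524) = 1.908397, so |z| = sqrt(1.908397) = 1.3814 for both roots.
Moduli of all roots: 1.3814, 1.3814.
All moduli strictly greater than 1? Yes.
Verdict: Stationary.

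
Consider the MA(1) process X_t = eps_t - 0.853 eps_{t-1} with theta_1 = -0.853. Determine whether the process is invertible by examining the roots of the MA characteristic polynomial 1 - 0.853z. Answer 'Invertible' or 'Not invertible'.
\text{Invertible}

The MA(q) characteristic polynomial is P(z) = 1 - 0.853z.
Invertibility requires all roots to lie outside the unit circle, i.e. |z| > 1 for every root.
This is linear in z: 1 + (-0.853) z = 0  =>  z = -1/(-0.853) = 1.172333,  |z| = 1.172333.
Moduli of all roots: 1.1723.
All moduli strictly greater than 1? Yes.
Verdict: Invertible.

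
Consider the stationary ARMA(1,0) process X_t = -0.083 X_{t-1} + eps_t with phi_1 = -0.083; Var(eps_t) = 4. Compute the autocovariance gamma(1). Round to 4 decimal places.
\gamma(1) = -0.3343

Multiply the model equation by X_{t-k} and take expectations. With theta_0 = psi_0 = 1 and psi_j the MA(infinity) weights, this gives
  gamma(k) - sum_i phi_i gamma(k-i) = c_k,
  c_k = sigma^2 * sum_{j=k..q} theta_j psi_{j-k}   (c_k = 0 for k > q),
using gamma(-m) = gamma(m).
Pure AR (q = 0): c_0 = sigma^2 = 4, c_k = 0 for k >= 1.
Equations for k = 0 and k = 1 (AR order 1):
  gamma(0) = phi_1 gamma(1) + c_0
  gamma(1) = phi_1 gamma(0) + c_1
Substituting the second into the first: gamma(0) (1 - phi_1^2) = c_0 + phi_1 c_1, so
  gamma(0) = c_0 / (1 - phi_1^2) = 4 / (1 - (-0.083)^2) = 4 / 0.993111 = 4.027747.
  gamma(1) = phi_1 gamma(0) = (-0.083)(4.027747) = -0.334303.
Therefore gamma(1) = -0.3343 (to 4 decimal places).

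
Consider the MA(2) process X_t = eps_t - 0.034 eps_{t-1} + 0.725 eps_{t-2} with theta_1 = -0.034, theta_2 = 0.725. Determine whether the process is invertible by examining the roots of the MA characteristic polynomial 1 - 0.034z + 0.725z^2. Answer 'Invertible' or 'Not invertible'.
\text{Invertible}

The MA(q) characteristic polynomial is P(z) = 1 - 0.034z + 0.725z^2.
Invertibility requires all roots to lie outside the unit circle, i.e. |z| > 1 for every root.
Set 1 + (-0.034) z + (0.725) z^2 = 0, i.e. a z^2 + b z + c = 0 with a = 0.725, b = -0.034, c = 1.
Discriminant D = b^2 - 4ac = (-0.034)^2 - 4*(0.725)*1 = 0.001156 - (2.9) = -2.898844.
D < 0, so the roots are the complex-conjugate pair z = (-b +/- i sqrt(-D)) / (2a) = 0.0234 +/- 1.1742i.
For a conjugate pair |z|^2 = z * conj(z) = (product of roots) = c/a = 1/(0.725) = 1.37931, so |z| = sqrt(1.37931) = 1.1744 for both roots.
Moduli of all roots: 1.1744, 1.1744.
All moduli strictly greater than 1? Yes.
Verdict: Invertible.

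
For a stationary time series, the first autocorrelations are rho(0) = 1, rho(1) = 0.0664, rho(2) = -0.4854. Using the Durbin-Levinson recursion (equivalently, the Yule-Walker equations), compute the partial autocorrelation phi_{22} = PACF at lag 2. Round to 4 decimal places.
\phi_{22} = -0.4920

The PACF at lag k is phi_{kk}, the last component of the solution
to the Yule-Walker system G_k phi = r_k where
  (G_k)_{ij} = rho(|i - j|), (r_k)_i = rho(i), i,j = 1..k.
Equivalently, Durbin-Levinson gives phi_{kk} iteratively:
  phi_{11} = rho(1)
  phi_{kk} = [rho(k) - sum_{j=1..k-1} phi_{k-1,j} rho(k-j)]
            / [1 - sum_{j=1..k-1} phi_{k-1,j} rho(j)],
  phi_{k,j} = phi_{k-1,j} - phi_{kk} phi_{k-1,k-j},  j = 1..k-1.
Step k = 1:
  phi_11 = rho(1) = 0.0664.
Step k = 2:
  phi_22 = [rho(2) - phi_11 rho(1)] / [1 - phi_11 rho(1)] = [-0.4854 - (0.0664)(0.0664)] / [1 - (0.0664)(0.0664)]
         = -0.48980896 / 0.99559104 = -0.492.
Therefore phi_{22} = -0.4920.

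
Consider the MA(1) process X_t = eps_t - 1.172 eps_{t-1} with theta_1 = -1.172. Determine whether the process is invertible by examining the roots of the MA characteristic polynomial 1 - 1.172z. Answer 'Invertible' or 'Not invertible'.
\text{Not invertible}

The MA(q) characteristic polynomial is P(z) = 1 - 1.172z.
Invertibility requires all roots to lie outside the unit circle, i.e. |z| > 1 for every root.
This is linear in z: 1 + (-1.172) z = 0  =>  z = -1/(-1.172) = 0.853242,  |z| = 0.853242.
Moduli of all roots: 0.8532.
All moduli strictly greater than 1? No.
Verdict: Not invertible.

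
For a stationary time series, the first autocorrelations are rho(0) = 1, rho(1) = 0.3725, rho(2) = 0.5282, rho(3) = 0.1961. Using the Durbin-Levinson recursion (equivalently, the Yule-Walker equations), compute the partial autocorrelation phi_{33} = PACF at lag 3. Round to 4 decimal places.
\phi_{33} = -0.1169

The PACF at lag k is phi_{kk}, the last component of the solution
to the Yule-Walker system G_k phi = r_k where
  (G_k)_{ij} = rho(|i - j|), (r_k)_i = rho(i), i,j = 1..k.
Equivalently, Durbin-Levinson gives phi_{kk} iteratively:
  phi_{11} = rho(1)
  phi_{kk} = [rho(k) - sum_{j=1..k-1} phi_{k-1,j} rho(k-j)]
            / [1 - sum_{j=1..k-1} phi_{k-1,j} rho(j)],
  phi_{k,j} = phi_{k-1,j} - phi_{kk} phi_{k-1,k-j},  j = 1..k-1.
Step k = 1:
  phi_11 = rho(1) = 0.3725.
Step k = 2:
  phi_22 = [rho(2) - phi_11 rho(1)] / [1 - phi_11 rho(1)] = [0.5282 - (0.3725)(0.3725)] / [1 - (0.3725)(0.3725)]
         = 0.38944375 / 0.86124375 = 0.452188.
  Update: phi_21 = phi_11 - phi_22 phi_11 = 0.3725 - (0.452188)(0.3725) = 0.20406.
Step k = 3:
  phi_33 = [rho(3) - phi_21 rho(2) - phi_22 rho(1)] / [1 - phi_21 rho(1) - phi_22 rho(2)]
    numerator   = 0.1961 - (0.20406)(0.5282) - (0.452188)(0.3725) = -0.08012444
    denominator = 1 - (0.20406)(0.3725) - (0.452188)(0.5282) = 0.68514211
  phi_33 = -0.08012444 / 0.68514211 = -0.1169.
Therefore phi_{33} = -0.1169.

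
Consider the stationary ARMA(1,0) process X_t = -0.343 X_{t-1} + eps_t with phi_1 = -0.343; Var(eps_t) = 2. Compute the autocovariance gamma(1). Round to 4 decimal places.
\gamma(1) = -0.7775

Multiply the model equation by X_{t-k} and take expectations. With theta_0 = psi_0 = 1 and psi_j the MA(infinity) weights, this gives
  gamma(k) - sum_i phi_i gamma(k-i) = c_k,
  c_k = sigma^2 * sum_{j=k..q} theta_j psi_{j-k}   (c_k = 0 for k > q),
using gamma(-m) = gamma(m).
Pure AR (q = 0): c_0 = sigma^2 = 2, c_k = 0 for k >= 1.
Equations for k = 0 and k = 1 (AR order 1):
  gamma(0) = phi_1 gamma(1) + c_0
  gamma(1) = phi_1 gamma(0) + c_1
Substituting the second into the first: gamma(0) (1 - phi_1^2) = c_0 + phi_1 c_1, so
  gamma(0) = c_0 / (1 - phi_1^2) = 2 / (1 - (-0.343)^2) = 2 / 0.882351 = 2.266672.
  gamma(1) = phi_1 gamma(0) = (-0.343)(2.266672) = -0.777468.
Therefore gamma(1) = -0.7775 (to 4 decimal places).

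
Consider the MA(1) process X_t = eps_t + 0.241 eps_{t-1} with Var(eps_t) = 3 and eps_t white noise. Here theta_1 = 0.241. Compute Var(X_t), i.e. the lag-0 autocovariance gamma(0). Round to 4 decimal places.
\gamma(0) = 3.1742

For an MA(q) process X_t = eps_t + sum_i theta_i eps_{t-i} with
Var(eps_t) = sigma^2, the variance is
  gamma(0) = sigma^2 * (1 + sum_i theta_i^2).
  sum_i theta_i^2 = (0.241)^2 = 0.058081.
  gamma(0) = 3 * (1 + 0.058081) = 3 * 1.058081 = 3.174243, which rounds to 3.1742.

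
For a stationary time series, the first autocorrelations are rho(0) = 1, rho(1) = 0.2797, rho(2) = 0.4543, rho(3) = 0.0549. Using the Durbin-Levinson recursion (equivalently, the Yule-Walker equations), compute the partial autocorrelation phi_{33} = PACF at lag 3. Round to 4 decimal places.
\phi_{33} = -0.1750

The PACF at lag k is phi_{kk}, the last component of the solution
to the Yule-Walker system G_k phi = r_k where
  (G_k)_{ij} = rho(|i - j|), (r_k)_i = rho(i), i,j = 1..k.
Equivalently, Durbin-Levinson gives phi_{kk} iteratively:
  phi_{11} = rho(1)
  phi_{kk} = [rho(k) - sum_{j=1..k-1} phi_{k-1,j} rho(k-j)]
            / [1 - sum_{j=1..k-1} phi_{k-1,j} rho(j)],
  phi_{k,j} = phi_{k-1,j} - phi_{kk} phi_{k-1,k-j},  j = 1..k-1.
Step k = 1:
  phi_11 = rho(1) = 0.2797.
Step k = 2:
  phi_22 = [rho(2) - phi_11 rho(1)] / [1 - phi_11 rho(1)] = [0.4543 - (0.2797)(0.2797)] / [1 - (0.2797)(0.2797)]
         = 0.37606791 / 0.92176791 = 0.407985.
  Update: phi_21 = phi_11 - phi_22 phi_11 = 0.2797 - (0.407985)(0.2797) = 0.165586.
Step k = 3:
  phi_33 = [rho(3) - phi_21 rho(2) - phi_22 rho(1)] / [1 - phi_21 rho(1) - phi_22 rho(2)]
    numerator   = 0.0549 - (0.165586)(0.4543) - (0.407985)(0.2797) = -0.13443947
    denominator = 1 - (0.165586)(0.2797) - (0.407985)(0.4543) = 0.76833767
  phi_33 = -0.13443947 / 0.76833767 = -0.175.
Therefore phi_{33} = -0.1750.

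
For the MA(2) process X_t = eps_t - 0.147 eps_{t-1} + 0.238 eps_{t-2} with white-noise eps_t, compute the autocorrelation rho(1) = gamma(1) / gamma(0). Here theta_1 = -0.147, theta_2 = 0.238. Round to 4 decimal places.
\rho(1) = -0.1688

For an MA(q) process with theta_0 = 1, the autocovariance is
  gamma(k) = sigma^2 * sum_{i=0..q-k} theta_i * theta_{i+k},
and rho(k) = gamma(k) / gamma(0). Sigma^2 cancels.
  numerator   = (1)*(-0.147) + (-0.147)*(0.238) = -0.181986.
  denominator = (1)^2 + (-0.147)^2 + (0.238)^2 = 1.078253.
  rho(1) = -0.181986 / 1.078253 = -0.1688.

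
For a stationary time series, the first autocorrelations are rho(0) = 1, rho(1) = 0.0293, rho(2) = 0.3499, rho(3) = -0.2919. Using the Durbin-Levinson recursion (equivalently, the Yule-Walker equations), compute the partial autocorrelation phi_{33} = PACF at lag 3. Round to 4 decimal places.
\phi_{33} = -0.3520

The PACF at lag k is phi_{kk}, the last component of the solution
to the Yule-Walker system G_k phi = r_k where
  (G_k)_{ij} = rho(|i - j|), (r_k)_i = rho(i), i,j = 1..k.
Equivalently, Durbin-Levinson gives phi_{kk} iteratively:
  phi_{11} = rho(1)
  phi_{kk} = [rho(k) - sum_{j=1..k-1} phi_{k-1,j} rho(k-j)]
            / [1 - sum_{j=1..k-1} phi_{k-1,j} rho(j)],
  phi_{k,j} = phi_{k-1,j} - phi_{kk} phi_{k-1,k-j},  j = 1..k-1.
Step k = 1:
  phi_11 = rho(1) = 0.0293.
Step k = 2:
  phi_22 = [rho(2) - phi_11 rho(1)] / [1 - phi_11 rho(1)] = [0.3499 - (0.0293)(0.0293)] / [1 - (0.0293)(0.0293)]
         = 0.34904151 / 0.99914151 = 0.349341.
  Update: phi_21 = phi_11 - phi_22 phi_11 = 0.0293 - (0.349341)(0.0293) = 0.019064.
Step k = 3:
  phi_33 = [rho(3) - phi_21 rho(2) - phi_22 rho(1)] / [1 - phi_21 rho(1) - phi_22 rho(2)]
    numerator   = -0.2919 - (0.019064)(0.3499) - (0.349341)(0.0293) = -0.3088063
    denominator = 1 - (0.019064)(0.0293) - (0.349341)(0.3499) = 0.87720685
  phi_33 = -0.3088063 / 0.87720685 = -0.352.
Therefore phi_{33} = -0.3520.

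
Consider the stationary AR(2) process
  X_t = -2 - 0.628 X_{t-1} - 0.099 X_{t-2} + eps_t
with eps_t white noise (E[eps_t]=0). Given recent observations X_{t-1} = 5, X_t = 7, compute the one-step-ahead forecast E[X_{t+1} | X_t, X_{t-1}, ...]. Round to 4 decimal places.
E[X_{t+1} \mid \mathcal F_t] = -6.8910

For an AR(p) model X_t = c + sum_i phi_i X_{t-i} + eps_t, the
one-step-ahead conditional mean is
  E[X_{t+1} | X_t, ...] = c + sum_i phi_i X_{t+1-i}.
Substitute known values:
  E[X_{t+1} | ...] = -2 + (-0.628) * (7) + (-0.099) * (5)
                   = -6.8910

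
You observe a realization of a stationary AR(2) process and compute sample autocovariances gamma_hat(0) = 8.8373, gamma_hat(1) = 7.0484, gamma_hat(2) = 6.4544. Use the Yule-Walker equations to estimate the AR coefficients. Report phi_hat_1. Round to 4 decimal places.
\hat\phi_{1} = 0.5910

The Yule-Walker equations for an AR(p) process read, in matrix form,
  Gamma_p phi = r_p,   with   (Gamma_p)_{ij} = gamma(|i - j|),
                       (r_p)_i = gamma(i),   i,j = 1..p.
Substitute the sample gammas (Toeplitz matrix and right-hand side of size 2):
  Gamma_p = [[8.8373, 7.0484], [7.0484, 8.8373]]
  r_p     = [7.0484, 6.4544]
Written out:
  8.8373 phi_1 + 7.0484 phi_2 = 7.0484
  7.0484 phi_1 + 8.8373 phi_2 = 6.4544
Solve by Cramer's rule:
  det = gamma(0)^2 - gamma(1)^2 = (8.8373)^2 - (7.0484)^2 = 78.09787129 - 49.67994256 = 28.41792873
  phi_hat_1 = [gamma(1) gamma(0) - gamma(1) gamma(2)] / det = [(7.0484)(8.8373) - (7.0484)(6.4544)] / 28.41792873 = 16.79563236 / 28.41792873 = 0.591
  phi_hat_2 = [gamma(0) gamma(2) - gamma(1)^2] / det = [(8.8373)(6.4544) - (7.0484)^2] / 28.41792873 = 7.35952656 / 28.41792873 = 0.259
So phi_hat = [0.5910, 0.2590].
Therefore phi_hat_1 = 0.5910.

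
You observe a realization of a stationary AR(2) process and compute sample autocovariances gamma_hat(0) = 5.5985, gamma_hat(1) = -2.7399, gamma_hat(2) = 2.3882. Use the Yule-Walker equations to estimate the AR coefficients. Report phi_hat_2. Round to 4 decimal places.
\hat\phi_{2} = 0.2460

The Yule-Walker equations for an AR(p) process read, in matrix form,
  Gamma_p phi = r_p,   with   (Gamma_p)_{ij} = gamma(|i - j|),
                       (r_p)_i = gamma(i),   i,j = 1..p.
Substitute the sample gammas (Toeplitz matrix and right-hand side of size 2):
  Gamma_p = [[5.5985, -2.7399], [-2.7399, 5.5985]]
  r_p     = [-2.7399, 2.3882]
Written out:
  5.5985 phi_1 - 2.7399 phi_2 = -2.7399
  -2.7399 phi_1 + 5.5985 phi_2 = 2.3882
Solve by Cramer's rule:
  det = gamma(0)^2 - gamma(1)^2 = (5.5985)^2 - (-2.7399)^2 = 31.34320225 - 7.50705201 = 23.83615024
  phi_hat_1 = [gamma(1) gamma(0) - gamma(1) gamma(2)] / det = [(-2.7399)(5.5985) - (-2.7399)(2.3882)] / 23.83615024 = -8.79590097 / 23.83615024 = -0.369
  phi_hat_2 = [gamma(0) gamma(2) - gamma(1)^2] / det = [(5.5985)(2.3882) - (-2.7399)^2] / 23.83615024 = 5.86328569 / 23.83615024 = 0.246
So phi_hat = [-0.3690, 0.2460].
Therefore phi_hat_2 = 0.2460.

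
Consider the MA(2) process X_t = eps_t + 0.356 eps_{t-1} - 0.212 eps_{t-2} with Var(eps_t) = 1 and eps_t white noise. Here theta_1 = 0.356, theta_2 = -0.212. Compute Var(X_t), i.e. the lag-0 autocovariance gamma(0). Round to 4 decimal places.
\gamma(0) = 1.1717

For an MA(q) process X_t = eps_t + sum_i theta_i eps_{t-i} with
Var(eps_t) = sigma^2, the variance is
  gamma(0) = sigma^2 * (1 + sum_i theta_i^2).
  sum_i theta_i^2 = (0.356)^2 + (-0.212)^2 = 0.126736 + 0.044944 = 0.17168.
  gamma(0) = 1 * (1 + 0.17168) = 1 * 1.17168 = 1.17168, which rounds to 1.1717.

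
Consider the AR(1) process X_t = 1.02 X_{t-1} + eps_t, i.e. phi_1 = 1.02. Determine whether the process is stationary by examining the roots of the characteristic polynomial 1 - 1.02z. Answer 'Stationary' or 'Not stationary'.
\text{Not stationary}

The AR(p) characteristic polynomial is P(z) = 1 - 1.02z.
Stationarity requires all roots to lie outside the unit circle, i.e. |z| > 1 for every root.
This is linear in z: 1 + (-1.02) z = 0  =>  z = -1/(-1.02) = 0.980392,  |z| = 0.980392.
Moduli of all roots: 0.9804.
All moduli strictly greater than 1? No.
Verdict: Not stationary.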